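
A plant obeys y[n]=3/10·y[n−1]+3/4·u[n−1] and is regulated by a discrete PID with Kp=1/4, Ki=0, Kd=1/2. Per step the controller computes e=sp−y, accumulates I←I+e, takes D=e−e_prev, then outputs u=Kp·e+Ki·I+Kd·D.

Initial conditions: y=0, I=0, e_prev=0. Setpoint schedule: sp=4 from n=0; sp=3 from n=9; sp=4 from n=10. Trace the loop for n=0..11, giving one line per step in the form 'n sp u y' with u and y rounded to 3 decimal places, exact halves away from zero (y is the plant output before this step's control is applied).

0 4 3.000 0.000
1 4 -0.688 2.250
2 4 2.005 0.159
3 4 -0.084 1.552
4 4 1.474 0.402
5 4 0.281 1.226
6 4 1.179 0.579
7 4 0.496 1.058
8 4 1.012 0.689
9 3 -0.130 0.966
10 4 1.838 0.193
11 4 0.019 1.437

(exact arithmetic carried between steps; '≈' marks a value shown rounded to 6 d.p. or computed from one; I and e_prev carry over from the previous line; the table rounds u and y to 3 d.p., halves away from zero)
n=0: y=0, sp=4, e=sp−y=4; I=4, D=e−e_prev=4; u=1/4·4+0·4+1/2·4=3; next y=3/10·0+3/4·3=2.25
n=1: y=2.25, sp=4, e=sp−y=1.75; I=5.75, D=e−e_prev=-2.25; u=1/4·1.75+0·5.75+1/2·(-2.25)=-0.6875; next y=3/10·2.25+3/4·(-0.6875)=0.159375
n=2: y=0.159375, sp=4, e=sp−y=3.840625; I=9.590625, D=e−e_prev=2.090625; u=1/4·3.840625+0·9.590625+1/2·2.090625≈2.005469; next y=3/10·0.159375+3/4·2.005469≈1.551914
n=3: y≈1.551914, sp=4, e=sp−y≈2.448086; I≈12.038711, D=e−e_prev≈-1.392539; u=1/4·2.448086+0·12.038711+1/2·(-1.392539)≈-0.084248; next y=3/10·1.551914+3/4·(-0.084248)≈0.402388
n=4: y≈0.402388, sp=4, e=sp−y≈3.597612; I≈15.636323, D=e−e_prev≈1.149526; u=1/4·3.597612+0·15.636323+1/2·1.149526≈1.474166; next y=3/10·0.402388+3/4·1.474166≈1.226341
n=5: y≈1.226341, sp=4, e=sp−y≈2.773659; I≈18.409982, D=e−e_prev≈-0.823953; u=1/4·2.773659+0·18.409982+1/2·(-0.823953)≈0.281438; next y=3/10·1.226341+3/4·0.281438≈0.578981
n=6: y≈0.578981, sp=4, e=sp−y≈3.421019; I≈21.831001, D=e−e_prev≈0.647360; u=1/4·3.421019+0·21.831001+1/2·0.647360≈1.178935; next y=3/10·0.578981+3/4·1.178935≈1.057895
n=7: y≈1.057895, sp=4, e=sp−y≈2.942105; I≈24.773105, D=e−e_prev≈-0.478914; u=1/4·2.942105+0·24.773105+1/2·(-0.478914)≈0.496069; next y=3/10·1.057895+3/4·0.496069≈0.689420
n=8: y≈0.689420, sp=4, e=sp−y≈3.310580; I≈28.083685, D=e−e_prev≈0.368475; u=1/4·3.310580+0·28.083685+1/2·0.368475≈1.011882; next y=3/10·0.689420+3/4·1.011882≈0.965738
n=9: y≈0.965738, sp=3, e=sp−y≈2.034262; I≈30.117947, D=e−e_prev≈-1.276317; u=1/4·2.034262+0·30.117947+1/2·(-1.276317)≈-0.129593; next y=3/10·0.965738+3/4·(-0.129593)≈0.192526
n=10: y≈0.192526, sp=4, e=sp−y≈3.807474; I≈33.925421, D=e−e_prev≈1.773211; u=1/4·3.807474+0·33.925421+1/2·1.773211≈1.838474; next y=3/10·0.192526+3/4·1.838474≈1.436614
n=11: y≈1.436614, sp=4, e=sp−y≈2.563386; I≈36.488807, D=e−e_prev≈-1.244087; u=1/4·2.563386+0·36.488807+1/2·(-1.244087)≈0.018803; next y=3/10·1.436614+3/4·0.018803≈0.445086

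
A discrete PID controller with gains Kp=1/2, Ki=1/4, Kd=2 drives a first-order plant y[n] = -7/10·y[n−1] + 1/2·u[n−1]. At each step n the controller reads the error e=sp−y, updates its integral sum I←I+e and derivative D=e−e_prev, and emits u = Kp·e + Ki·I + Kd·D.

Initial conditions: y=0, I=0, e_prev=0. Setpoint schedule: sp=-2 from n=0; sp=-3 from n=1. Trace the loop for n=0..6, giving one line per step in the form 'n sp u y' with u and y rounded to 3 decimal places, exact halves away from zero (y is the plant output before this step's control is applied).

(exact arithmetic carried between steps; '≈' marks a value shown rounded to 6 d.p. or computed from one; I and e_prev carry over from the previous line; the table rounds u and y to 3 d.p., halves away from zero)
n=0: y=0, sp=-2, e=sp−y=-2; I=-2, D=e−e_prev=-2; u=1/2·(-2)+1/4·(-2)+2·(-2)=-5.5; next y=-7/10·0+1/2·(-5.5)=-2.75
n=1: y=-2.75, sp=-3, e=sp−y=-0.25; I=-2.25, D=e−e_prev=1.75; u=1/2·(-0.25)+1/4·(-2.25)+2·1.75=2.8125; next y=-7/10·(-2.75)+1/2·2.8125=3.33125
n=2: y=3.33125, sp=-3, e=sp−y=-6.33125; I=-8.58125, D=e−e_prev=-6.08125; u=1/2·(-6.33125)+1/4·(-8.58125)+2·(-6.08125)≈-17.473438; next y=-7/10·3.33125+1/2·(-17.473438)≈-11.068594
n=3: y≈-11.068594, sp=-3, e=sp−y≈8.068594; I≈-0.512656, D=e−e_prev≈14.399844; u=1/2·8.068594+1/4·(-0.512656)+2·14.399844≈32.705820; next y=-7/10·(-11.068594)+1/2·32.705820≈24.100926
n=4: y≈24.100926, sp=-3, e=sp−y≈-27.100926; I≈-27.613582, D=e−e_prev≈-35.169520; u=1/2·(-27.100926)+1/4·(-27.613582)+2·(-35.169520)≈-90.792897; next y=-7/10·24.100926+1/2·(-90.792897)≈-62.267097
n=5: y≈-62.267097, sp=-3, e=sp−y≈59.267097; I≈31.653515, D=e−e_prev≈86.368023; u=1/2·59.267097+1/4·31.653515+2·86.368023≈210.282972; next y=-7/10·(-62.267097)+1/2·210.282972≈148.728454
n=6: y≈148.728454, sp=-3, e=sp−y≈-151.728454; I≈-120.074939, D=e−e_prev≈-210.995551; u=1/2·(-151.728454)+1/4·(-120.074939)+2·(-210.995551)≈-527.874063; next y=-7/10·148.728454+1/2·(-527.874063)≈-368.046949

0 -2 -5.500 0.000
1 -3 2.813 -2.750
2 -3 -17.473 3.331
3 -3 32.706 -11.069
4 -3 -90.793 24.101
5 -3 210.283 -62.267
6 -3 -527.874 148.728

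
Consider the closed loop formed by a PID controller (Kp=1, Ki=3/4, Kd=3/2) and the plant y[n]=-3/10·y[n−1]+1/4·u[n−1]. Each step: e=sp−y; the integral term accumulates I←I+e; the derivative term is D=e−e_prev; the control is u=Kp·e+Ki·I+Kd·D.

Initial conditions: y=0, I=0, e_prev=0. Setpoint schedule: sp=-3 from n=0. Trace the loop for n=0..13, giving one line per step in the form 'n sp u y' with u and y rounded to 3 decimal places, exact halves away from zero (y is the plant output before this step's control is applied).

0 -3 -9.750 0.000
1 -3 0.422 -2.438
2 -3 -14.297 0.837
3 -3 2.888 -3.825
4 -3 -21.995 1.870
5 -3 8.666 -6.060
6 -3 -33.576 3.984
7 -3 20.366 -9.589
8 -3 -52.115 7.968
9 -3 42.004 -15.419
10 -3 -83.037 15.127
11 -3 80.565 -25.297
12 -3 -135.688 27.730
13 -3 148.214 -42.241

(exact arithmetic carried between steps; '≈' marks a value shown rounded to 6 d.p. or computed from one; I and e_prev carry over from the previous line; the table rounds u and y to 3 d.p., halves away from zero)
n=0: y=0, sp=-3, e=sp−y=-3; I=-3, D=e−e_prev=-3; u=1·(-3)+3/4·(-3)+3/2·(-3)=-9.75; next y=-3/10·0+1/4·(-9.75)=-2.4375
n=1: y=-2.4375, sp=-3, e=sp−y=-0.5625; I=-3.5625, D=e−e_prev=2.4375; u=1·(-0.5625)+3/4·(-3.5625)+3/2·2.4375=0.421875; next y=-3/10·(-2.4375)+1/4·0.421875≈0.836719
n=2: y≈0.836719, sp=-3, e=sp−y≈-3.836719; I≈-7.399219, D=e−e_prev≈-3.274219; u=1·(-3.836719)+3/4·(-7.399219)+3/2·(-3.274219)≈-14.297461; next y=-3/10·0.836719+1/4·(-14.297461)≈-3.825381
n=3: y≈-3.825381, sp=-3, e=sp−y≈0.825381; I≈-6.573838, D=e−e_prev≈4.662100; u=1·0.825381+3/4·(-6.573838)+3/2·4.662100≈2.888152; next y=-3/10·(-3.825381)+1/4·2.888152≈1.869652
n=4: y≈1.869652, sp=-3, e=sp−y≈-4.869652; I≈-11.443490, D=e−e_prev≈-5.695033; u=1·(-4.869652)+3/4·(-11.443490)+3/2·(-5.695033)≈-21.994819; next y=-3/10·1.869652+1/4·(-21.994819)≈-6.059601
n=5: y≈-6.059601, sp=-3, e=sp−y≈3.059601; I≈-8.383890, D=e−e_prev≈7.929253; u=1·3.059601+3/4·(-8.383890)+3/2·7.929253≈8.665562; next y=-3/10·(-6.059601)+1/4·8.665562≈3.984271
n=6: y≈3.984271, sp=-3, e=sp−y≈-6.984271; I≈-15.368160, D=e−e_prev≈-10.043871; u=1·(-6.984271)+3/4·(-15.368160)+3/2·(-10.043871)≈-33.576198; next y=-3/10·3.984271+1/4·(-33.576198)≈-9.589331
n=7: y≈-9.589331, sp=-3, e=sp−y≈6.589331; I≈-8.778830, D=e−e_prev≈13.573601; u=1·6.589331+3/4·(-8.778830)+3/2·13.573601≈20.365611; next y=-3/10·(-9.589331)+1/4·20.365611≈7.968202
n=8: y≈7.968202, sp=-3, e=sp−y≈-10.968202; I≈-19.747032, D=e−e_prev≈-17.557533; u=1·(-10.968202)+3/4·(-19.747032)+3/2·(-17.557533)≈-52.114774; next y=-3/10·7.968202+1/4·(-52.114774)≈-15.419154
n=9: y≈-15.419154, sp=-3, e=sp−y≈12.419154; I≈-7.327877, D=e−e_prev≈23.387356; u=1·12.419154+3/4·(-7.327877)+3/2·23.387356≈42.004280; next y=-3/10·(-15.419154)+1/4·42.004280≈15.126816
n=10: y≈15.126816, sp=-3, e=sp−y≈-18.126816; I≈-25.454694, D=e−e_prev≈-30.545971; u=1·(-18.126816)+3/4·(-25.454694)+3/2·(-30.545971)≈-83.036792; next y=-3/10·15.126816+1/4·(-83.036792)≈-25.297243
n=11: y≈-25.297243, sp=-3, e=sp−y≈22.297243; I≈-3.157451, D=e−e_prev≈40.424059; u=1·22.297243+3/4·(-3.157451)+3/2·40.424059≈80.565244; next y=-3/10·(-25.297243)+1/4·80.565244≈27.730484
n=12: y≈27.730484, sp=-3, e=sp−y≈-30.730484; I≈-33.887935, D=e−e_prev≈-53.027727; u=1·(-30.730484)+3/4·(-33.887935)+3/2·(-53.027727)≈-135.688025; next y=-3/10·27.730484+1/4·(-135.688025)≈-42.241151
n=13: y≈-42.241151, sp=-3, e=sp−y≈39.241151; I≈5.353217, D=e−e_prev≈69.971635; u=1·39.241151+3/4·5.353217+3/2·69.971635≈148.213517; next y=-3/10·(-42.241151)+1/4·148.213517≈49.725725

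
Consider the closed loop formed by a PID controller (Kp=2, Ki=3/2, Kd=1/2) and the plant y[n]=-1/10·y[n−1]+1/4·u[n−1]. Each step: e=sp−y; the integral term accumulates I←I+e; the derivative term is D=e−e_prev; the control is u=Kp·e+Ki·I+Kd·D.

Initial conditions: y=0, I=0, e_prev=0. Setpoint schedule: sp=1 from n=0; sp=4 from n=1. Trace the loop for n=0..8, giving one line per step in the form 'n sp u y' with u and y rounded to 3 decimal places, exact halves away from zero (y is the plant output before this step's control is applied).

(exact arithmetic carried between steps; '≈' marks a value shown rounded to 6 d.p. or computed from one; I and e_prev carry over from the previous line; the table rounds u and y to 3 d.p., halves away from zero)
n=0: y=0, sp=1, e=sp−y=1; I=1, D=e−e_prev=1; u=2·1+3/2·1+1/2·1=4; next y=-1/10·0+1/4·4=1
n=1: y=1, sp=4, e=sp−y=3; I=4, D=e−e_prev=2; u=2·3+3/2·4+1/2·2=13; next y=-1/10·1+1/4·13=3.15
n=2: y=3.15, sp=4, e=sp−y=0.85; I=4.85, D=e−e_prev=-2.15; u=2·0.85+3/2·4.85+1/2·(-2.15)=7.9; next y=-1/10·3.15+1/4·7.9=1.66
n=3: y=1.66, sp=4, e=sp−y=2.34; I=7.19, D=e−e_prev=1.49; u=2·2.34+3/2·7.19+1/2·1.49=16.21; next y=-1/10·1.66+1/4·16.21=3.8865
n=4: y=3.8865, sp=4, e=sp−y=0.1135; I=7.3035, D=e−e_prev=-2.2265; u=2·0.1135+3/2·7.3035+1/2·(-2.2265)=10.069; next y=-1/10·3.8865+1/4·10.069=2.1286
n=5: y=2.1286, sp=4, e=sp−y=1.8714; I=9.1749, D=e−e_prev=1.7579; u=2·1.8714+3/2·9.1749+1/2·1.7579=18.3841; next y=-1/10·2.1286+1/4·18.3841=4.383165
n=6: y=4.383165, sp=4, e=sp−y=-0.383165; I=8.791735, D=e−e_prev=-2.254565; u=2·(-0.383165)+3/2·8.791735+1/2·(-2.254565)=11.29399; next y=-1/10·4.383165+1/4·11.29399=2.385181
n=7: y=2.385181, sp=4, e=sp−y=1.614819; I=10.406554, D=e−e_prev=1.997984; u=2·1.614819+3/2·10.406554+1/2·1.997984=19.838461; next y=-1/10·2.385181+1/4·19.838461≈4.721097
n=8: y≈4.721097, sp=4, e=sp−y≈-0.721097; I≈9.685457, D=e−e_prev≈-2.335916; u=2·(-0.721097)+3/2·9.685457+1/2·(-2.335916)≈11.918033; next y=-1/10·4.721097+1/4·11.918033≈2.507399

0 1 4.000 0.000
1 4 13.000 1.000
2 4 7.900 3.150
3 4 16.210 1.660
4 4 10.069 3.887
5 4 18.384 2.129
6 4 11.294 4.383
7 4 19.838 2.385
8 4 11.918 4.721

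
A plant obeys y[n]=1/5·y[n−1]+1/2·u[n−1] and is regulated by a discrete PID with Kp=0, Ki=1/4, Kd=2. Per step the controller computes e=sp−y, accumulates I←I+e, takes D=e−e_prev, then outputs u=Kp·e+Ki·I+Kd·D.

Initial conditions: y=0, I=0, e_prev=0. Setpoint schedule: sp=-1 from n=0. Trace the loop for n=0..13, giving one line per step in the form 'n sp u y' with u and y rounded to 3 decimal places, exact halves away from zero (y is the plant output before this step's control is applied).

(exact arithmetic carried between steps; '≈' marks a value shown rounded to 6 d.p. or computed from one; I and e_prev carry over from the previous line; the table rounds u and y to 3 d.p., halves away from zero)
n=0: y=0, sp=-1, e=sp−y=-1; I=-1, D=e−e_prev=-1; u=0·(-1)+1/4·(-1)+2·(-1)=-2.25; next y=1/5·0+1/2·(-2.25)=-1.125
n=1: y=-1.125, sp=-1, e=sp−y=0.125; I=-0.875, D=e−e_prev=1.125; u=0·0.125+1/4·(-0.875)+2·1.125=2.03125; next y=1/5·(-1.125)+1/2·2.03125=0.790625
n=2: y=0.790625, sp=-1, e=sp−y=-1.790625; I=-2.665625, D=e−e_prev=-1.915625; u=0·(-1.790625)+1/4·(-2.665625)+2·(-1.915625)≈-4.497656; next y=1/5·0.790625+1/2·(-4.497656)≈-2.090703
n=3: y≈-2.090703, sp=-1, e=sp−y≈1.090703; I≈-1.574922, D=e−e_prev≈2.881328; u=0·1.090703+1/4·(-1.574922)+2·2.881328≈5.368926; next y=1/5·(-2.090703)+1/2·5.368926≈2.266322
n=4: y≈2.266322, sp=-1, e=sp−y≈-3.266322; I≈-4.841244, D=e−e_prev≈-4.357025; u=0·(-3.266322)+1/4·(-4.841244)+2·(-4.357025)≈-9.924362; next y=1/5·2.266322+1/2·(-9.924362)≈-4.508916
n=5: y≈-4.508916, sp=-1, e=sp−y≈3.508916; I≈-1.332328, D=e−e_prev≈6.775239; u=0·3.508916+1/4·(-1.332328)+2·6.775239≈13.217396; next y=1/5·(-4.508916)+1/2·13.217396≈5.706914
n=6: y≈5.706914, sp=-1, e=sp−y≈-6.706914; I≈-8.039242, D=e−e_prev≈-10.215831; u=0·(-6.706914)+1/4·(-8.039242)+2·(-10.215831)≈-22.441472; next y=1/5·5.706914+1/2·(-22.441472)≈-10.079353
n=7: y≈-10.079353, sp=-1, e=sp−y≈9.079353; I≈1.040111, D=e−e_prev≈15.786268; u=0·9.079353+1/4·1.040111+2·15.786268≈31.832563; next y=1/5·(-10.079353)+1/2·31.832563≈13.900411
n=8: y≈13.900411, sp=-1, e=sp−y≈-14.900411; I≈-13.860300, D=e−e_prev≈-23.979764; u=0·(-14.900411)+1/4·(-13.860300)+2·(-23.979764)≈-51.424604; next y=1/5·13.900411+1/2·(-51.424604)≈-22.932220
n=9: y≈-22.932220, sp=-1, e=sp−y≈21.932220; I≈8.071920, D=e−e_prev≈36.832631; u=0·21.932220+1/4·8.071920+2·36.832631≈75.683241; next y=1/5·(-22.932220)+1/2·75.683241≈33.255177
n=10: y≈33.255177, sp=-1, e=sp−y≈-34.255177; I≈-26.183257, D=e−e_prev≈-56.187396; u=0·(-34.255177)+1/4·(-26.183257)+2·(-56.187396)≈-118.920607; next y=1/5·33.255177+1/2·(-118.920607)≈-52.809268
n=11: y≈-52.809268, sp=-1, e=sp−y≈51.809268; I≈25.626011, D=e−e_prev≈86.064445; u=0·51.809268+1/4·25.626011+2·86.064445≈178.535392; next y=1/5·(-52.809268)+1/2·178.535392≈78.705842
n=12: y≈78.705842, sp=-1, e=sp−y≈-79.705842; I≈-54.079831, D=e−e_prev≈-131.515110; u=0·(-79.705842)+1/4·(-54.079831)+2·(-131.515110)≈-276.550179; next y=1/5·78.705842+1/2·(-276.550179)≈-122.533921
n=13: y≈-122.533921, sp=-1, e=sp−y≈121.533921; I≈67.454090, D=e−e_prev≈201.239763; u=0·121.533921+1/4·67.454090+2·201.239763≈419.343049; next y=1/5·(-122.533921)+1/2·419.343049≈185.164740

0 -1 -2.250 0.000
1 -1 2.031 -1.125
2 -1 -4.498 0.791
3 -1 5.369 -2.091
4 -1 -9.924 2.266
5 -1 13.217 -4.509
6 -1 -22.441 5.707
7 -1 31.833 -10.079
8 -1 -51.425 13.900
9 -1 75.683 -22.932
10 -1 -118.921 33.255
11 -1 178.535 -52.809
12 -1 -276.550 78.706
13 -1 419.343 -122.534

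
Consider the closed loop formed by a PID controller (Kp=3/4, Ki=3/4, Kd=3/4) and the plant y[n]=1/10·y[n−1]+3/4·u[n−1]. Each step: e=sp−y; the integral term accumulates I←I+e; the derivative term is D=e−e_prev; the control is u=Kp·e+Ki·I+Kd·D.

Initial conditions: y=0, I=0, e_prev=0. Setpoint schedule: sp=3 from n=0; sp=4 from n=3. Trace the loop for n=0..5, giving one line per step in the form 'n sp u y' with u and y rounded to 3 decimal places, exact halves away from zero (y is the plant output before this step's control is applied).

0 3 6.750 0.000
1 3 -4.641 5.063
2 3 15.692 -2.974
3 4 -16.108 11.472
4 4 38.785 -10.934
5 4 -54.409 27.995

(exact arithmetic carried between steps; '≈' marks a value shown rounded to 6 d.p. or computed from one; I and e_prev carry over from the previous line; the table rounds u and y to 3 d.p., halves away from zero)
n=0: y=0, sp=3, e=sp−y=3; I=3, D=e−e_prev=3; u=3/4·3+3/4·3+3/4·3=6.75; next y=1/10·0+3/4·6.75=5.0625
n=1: y=5.0625, sp=3, e=sp−y=-2.0625; I=0.9375, D=e−e_prev=-5.0625; u=3/4·(-2.0625)+3/4·0.9375+3/4·(-5.0625)=-4.640625; next y=1/10·5.0625+3/4·(-4.640625)≈-2.974219
n=2: y≈-2.974219, sp=3, e=sp−y≈5.974219; I≈6.911719, D=e−e_prev≈8.036719; u=3/4·5.974219+3/4·6.911719+3/4·8.036719≈15.691992; next y=1/10·(-2.974219)+3/4·15.691992≈11.471572
n=3: y≈11.471572, sp=4, e=sp−y≈-7.471572; I≈-0.559854, D=e−e_prev≈-13.445791; u=3/4·(-7.471572)+3/4·(-0.559854)+3/4·(-13.445791)≈-16.107913; next y=1/10·11.471572+3/4·(-16.107913)≈-10.933777
n=4: y≈-10.933777, sp=4, e=sp−y≈14.933777; I≈14.373924, D=e−e_prev≈22.405349; u=3/4·14.933777+3/4·14.373924+3/4·22.405349≈38.784788; next y=1/10·(-10.933777)+3/4·38.784788≈27.995213
n=5: y≈27.995213, sp=4, e=sp−y≈-23.995213; I≈-9.621289, D=e−e_prev≈-38.928990; u=3/4·(-23.995213)+3/4·(-9.621289)+3/4·(-38.928990)≈-54.409120; next y=1/10·27.995213+3/4·(-54.409120)≈-38.007318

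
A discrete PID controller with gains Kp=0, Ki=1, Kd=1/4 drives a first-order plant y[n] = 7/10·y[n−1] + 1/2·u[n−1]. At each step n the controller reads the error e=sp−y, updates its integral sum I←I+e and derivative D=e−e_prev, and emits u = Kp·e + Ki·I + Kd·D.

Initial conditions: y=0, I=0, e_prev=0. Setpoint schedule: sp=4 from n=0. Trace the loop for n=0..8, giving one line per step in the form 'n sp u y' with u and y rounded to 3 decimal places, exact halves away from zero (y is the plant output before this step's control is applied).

0 4 5.000 0.000
1 4 4.875 2.500
2 4 4.891 4.188
3 4 3.639 5.377
4 4 2.301 5.583
5 4 1.425 5.059
6 4 1.242 4.254
7 4 1.606 3.599
8 4 2.189 3.322

(exact arithmetic carried between steps; '≈' marks a value shown rounded to 6 d.p. or computed from one; I and e_prev carry over from the previous line; the table rounds u and y to 3 d.p., halves away from zero)
n=0: y=0, sp=4, e=sp−y=4; I=4, D=e−e_prev=4; u=0·4+1·4+1/4·4=5; next y=7/10·0+1/2·5=2.5
n=1: y=2.5, sp=4, e=sp−y=1.5; I=5.5, D=e−e_prev=-2.5; u=0·1.5+1·5.5+1/4·(-2.5)=4.875; next y=7/10·2.5+1/2·4.875=4.1875
n=2: y=4.1875, sp=4, e=sp−y=-0.1875; I=5.3125, D=e−e_prev=-1.6875; u=0·(-0.1875)+1·5.3125+1/4·(-1.6875)=4.890625; next y=7/10·4.1875+1/2·4.890625≈5.376563
n=3: y≈5.376563, sp=4, e=sp−y≈-1.376563; I≈3.935938, D=e−e_prev≈-1.189063; u=0·(-1.376563)+1·3.935938+1/4·(-1.189063)≈3.638672; next y=7/10·5.376563+1/2·3.638672≈5.582930
n=4: y≈5.582930, sp=4, e=sp−y≈-1.582930; I≈2.353008, D=e−e_prev≈-0.206367; u=0·(-1.582930)+1·2.353008+1/4·(-0.206367)≈2.301416; next y=7/10·5.582930+1/2·2.301416≈5.058759
n=5: y≈5.058759, sp=4, e=sp−y≈-1.058759; I≈1.294249, D=e−e_prev≈0.524171; u=0·(-1.058759)+1·1.294249+1/4·0.524171≈1.425292; next y=7/10·5.058759+1/2·1.425292≈4.253777
n=6: y≈4.253777, sp=4, e=sp−y≈-0.253777; I≈1.040472, D=e−e_prev≈0.804982; u=0·(-0.253777)+1·1.040472+1/4·0.804982≈1.241717; next y=7/10·4.253777+1/2·1.241717≈3.598503
n=7: y≈3.598503, sp=4, e=sp−y≈0.401497; I≈1.441969, D=e−e_prev≈0.655274; u=0·0.401497+1·1.441969+1/4·0.655274≈1.605788; next y=7/10·3.598503+1/2·1.605788≈3.321846
n=8: y≈3.321846, sp=4, e=sp−y≈0.678154; I≈2.120124, D=e−e_prev≈0.276657; u=0·0.678154+1·2.120124+1/4·0.276657≈2.189288; next y=7/10·3.321846+1/2·2.189288≈3.419936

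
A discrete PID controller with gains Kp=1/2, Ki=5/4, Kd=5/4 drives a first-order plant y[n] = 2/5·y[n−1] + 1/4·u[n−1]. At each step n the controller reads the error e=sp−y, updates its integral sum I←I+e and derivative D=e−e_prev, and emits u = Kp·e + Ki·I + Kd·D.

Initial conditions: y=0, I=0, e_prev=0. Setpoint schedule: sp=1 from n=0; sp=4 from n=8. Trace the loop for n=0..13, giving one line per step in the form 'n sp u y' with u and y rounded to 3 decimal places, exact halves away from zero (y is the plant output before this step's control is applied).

(exact arithmetic carried between steps; '≈' marks a value shown rounded to 6 d.p. or computed from one; I and e_prev carry over from the previous line; the table rounds u and y to 3 d.p., halves away from zero)
n=0: y=0, sp=1, e=sp−y=1; I=1, D=e−e_prev=1; u=1/2·1+5/4·1+5/4·1=3; next y=2/5·0+1/4·3=0.75
n=1: y=0.75, sp=1, e=sp−y=0.25; I=1.25, D=e−e_prev=-0.75; u=1/2·0.25+5/4·1.25+5/4·(-0.75)=0.75; next y=2/5·0.75+1/4·0.75=0.4875
n=2: y=0.4875, sp=1, e=sp−y=0.5125; I=1.7625, D=e−e_prev=0.2625; u=1/2·0.5125+5/4·1.7625+5/4·0.2625=2.7875; next y=2/5·0.4875+1/4·2.7875=0.891875
n=3: y=0.891875, sp=1, e=sp−y=0.108125; I=1.870625, D=e−e_prev=-0.404375; u=1/2·0.108125+5/4·1.870625+5/4·(-0.404375)=1.886875; next y=2/5·0.891875+1/4·1.886875≈0.828469
n=4: y≈0.828469, sp=1, e=sp−y≈0.171531; I≈2.042156, D=e−e_prev≈0.063406; u=1/2·0.171531+5/4·2.042156+5/4·0.063406≈2.717719; next y=2/5·0.828469+1/4·2.717719≈1.010817
n=5: y≈1.010817, sp=1, e=sp−y≈-0.010817; I≈2.031339, D=e−e_prev≈-0.182348; u=1/2·(-0.010817)+5/4·2.031339+5/4·(-0.182348)≈2.305830; next y=2/5·1.010817+1/4·2.305830≈0.980784
n=6: y≈0.980784, sp=1, e=sp−y≈0.019216; I≈2.050555, D=e−e_prev≈0.030033; u=1/2·0.019216+5/4·2.050555+5/4·0.030033≈2.610342; next y=2/5·0.980784+1/4·2.610342≈1.044899
n=7: y≈1.044899, sp=1, e=sp−y≈-0.044899; I≈2.005655, D=e−e_prev≈-0.064115; u=1/2·(-0.044899)+5/4·2.005655+5/4·(-0.064115)≈2.404476; next y=2/5·1.044899+1/4·2.404476≈1.019079
n=8: y≈1.019079, sp=4, e=sp−y≈2.980921; I≈4.986577, D=e−e_prev≈3.025821; u=1/2·2.980921+5/4·4.986577+5/4·3.025821≈11.505957; next y=2/5·1.019079+1/4·11.505957≈3.284121
n=9: y≈3.284121, sp=4, e=sp−y≈0.715879; I≈5.702456, D=e−e_prev≈-2.265042; u=1/2·0.715879+5/4·5.702456+5/4·(-2.265042)≈4.654707; next y=2/5·3.284121+1/4·4.654707≈2.477325
n=10: y≈2.477325, sp=4, e=sp−y≈1.522675; I≈7.225131, D=e−e_prev≈0.806796; u=1/2·1.522675+5/4·7.225131+5/4·0.806796≈10.801246; next y=2/5·2.477325+1/4·10.801246≈3.691241
n=11: y≈3.691241, sp=4, e=sp−y≈0.308759; I≈7.533889, D=e−e_prev≈-1.213916; u=1/2·0.308759+5/4·7.533889+5/4·(-1.213916)≈8.054345; next y=2/5·3.691241+1/4·8.054345≈3.490083
n=12: y≈3.490083, sp=4, e=sp−y≈0.509917; I≈8.043806, D=e−e_prev≈0.201159; u=1/2·0.509917+5/4·8.043806+5/4·0.201159≈10.561165; next y=2/5·3.490083+1/4·10.561165≈4.036324
n=13: y≈4.036324, sp=4, e=sp−y≈-0.036324; I≈8.007482, D=e−e_prev≈-0.546241; u=1/2·(-0.036324)+5/4·8.007482+5/4·(-0.546241)≈9.308389; next y=2/5·4.036324+1/4·9.308389≈3.941627

0 1 3.000 0.000
1 1 0.750 0.750
2 1 2.788 0.488
3 1 1.887 0.892
4 1 2.718 0.828
5 1 2.306 1.011
6 1 2.610 0.981
7 1 2.404 1.045
8 4 11.506 1.019
9 4 4.655 3.284
10 4 10.801 2.477
11 4 8.054 3.691
12 4 10.561 3.490
13 4 9.308 4.036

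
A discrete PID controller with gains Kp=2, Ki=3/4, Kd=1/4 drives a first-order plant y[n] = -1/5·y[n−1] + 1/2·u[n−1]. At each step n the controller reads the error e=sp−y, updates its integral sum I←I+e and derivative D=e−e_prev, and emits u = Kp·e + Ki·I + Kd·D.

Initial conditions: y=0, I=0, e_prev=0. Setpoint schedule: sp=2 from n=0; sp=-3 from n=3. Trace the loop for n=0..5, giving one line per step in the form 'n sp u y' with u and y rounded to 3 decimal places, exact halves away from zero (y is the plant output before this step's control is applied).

0 2 6.000 0.000
1 2 -2.000 3.000
2 2 11.800 -1.600
3 -3 -25.110 6.220
4 -3 31.237 -13.799
5 -3 -62.200 18.378

(exact arithmetic carried between steps; '≈' marks a value shown rounded to 6 d.p. or computed from one; I and e_prev carry over from the previous line; the table rounds u and y to 3 d.p., halves away from zero)
n=0: y=0, sp=2, e=sp−y=2; I=2, D=e−e_prev=2; u=2·2+3/4·2+1/4·2=6; next y=-1/5·0+1/2·6=3
n=1: y=3, sp=2, e=sp−y=-1; I=1, D=e−e_prev=-3; u=2·(-1)+3/4·1+1/4·(-3)=-2; next y=-1/5·3+1/2·(-2)=-1.6
n=2: y=-1.6, sp=2, e=sp−y=3.6; I=4.6, D=e−e_prev=4.6; u=2·3.6+3/4·4.6+1/4·4.6=11.8; next y=-1/5·(-1.6)+1/2·11.8=6.22
n=3: y=6.22, sp=-3, e=sp−y=-9.22; I=-4.62, D=e−e_prev=-12.82; u=2·(-9.22)+3/4·(-4.62)+1/4·(-12.82)=-25.11; next y=-1/5·6.22+1/2·(-25.11)=-13.799
n=4: y=-13.799, sp=-3, e=sp−y=10.799; I=6.179, D=e−e_prev=20.019; u=2·10.799+3/4·6.179+1/4·20.019=31.237; next y=-1/5·(-13.799)+1/2·31.237=18.3783
n=5: y=18.3783, sp=-3, e=sp−y=-21.3783; I=-15.1993, D=e−e_prev=-32.1773; u=2·(-21.3783)+3/4·(-15.1993)+1/4·(-32.1773)=-62.2004; next y=-1/5·18.3783+1/2·(-62.2004)=-34.77586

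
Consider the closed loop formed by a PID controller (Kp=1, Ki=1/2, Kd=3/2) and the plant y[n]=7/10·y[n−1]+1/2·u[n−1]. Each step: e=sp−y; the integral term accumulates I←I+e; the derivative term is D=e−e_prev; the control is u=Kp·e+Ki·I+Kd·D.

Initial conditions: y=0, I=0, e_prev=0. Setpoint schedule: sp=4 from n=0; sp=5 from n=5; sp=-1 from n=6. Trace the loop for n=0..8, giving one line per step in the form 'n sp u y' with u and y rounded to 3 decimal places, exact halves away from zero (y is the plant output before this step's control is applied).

(exact arithmetic carried between steps; '≈' marks a value shown rounded to 6 d.p. or computed from one; I and e_prev carry over from the previous line; the table rounds u and y to 3 d.p., halves away from zero)
n=0: y=0, sp=4, e=sp−y=4; I=4, D=e−e_prev=4; u=1·4+1/2·4+3/2·4=12; next y=7/10·0+1/2·12=6
n=1: y=6, sp=4, e=sp−y=-2; I=2, D=e−e_prev=-6; u=1·(-2)+1/2·2+3/2·(-6)=-10; next y=7/10·6+1/2·(-10)=-0.8
n=2: y=-0.8, sp=4, e=sp−y=4.8; I=6.8, D=e−e_prev=6.8; u=1·4.8+1/2·6.8+3/2·6.8=18.4; next y=7/10·(-0.8)+1/2·18.4=8.64
n=3: y=8.64, sp=4, e=sp−y=-4.64; I=2.16, D=e−e_prev=-9.44; u=1·(-4.64)+1/2·2.16+3/2·(-9.44)=-17.72; next y=7/10·8.64+1/2·(-17.72)=-2.812
n=4: y=-2.812, sp=4, e=sp−y=6.812; I=8.972, D=e−e_prev=11.452; u=1·6.812+1/2·8.972+3/2·11.452=28.476; next y=7/10·(-2.812)+1/2·28.476=12.2696
n=5: y=12.2696, sp=5, e=sp−y=-7.2696; I=1.7024, D=e−e_prev=-14.0816; u=1·(-7.2696)+1/2·1.7024+3/2·(-14.0816)=-27.5408; next y=7/10·12.2696+1/2·(-27.5408)=-5.18168
n=6: y=-5.18168, sp=-1, e=sp−y=4.18168; I=5.88408, D=e−e_prev=11.45128; u=1·4.18168+1/2·5.88408+3/2·11.45128=24.30064; next y=7/10·(-5.18168)+1/2·24.30064=8.523144
n=7: y=8.523144, sp=-1, e=sp−y=-9.523144; I=-3.639064, D=e−e_prev=-13.704824; u=1·(-9.523144)+1/2·(-3.639064)+3/2·(-13.704824)=-31.899912; next y=7/10·8.523144+1/2·(-31.899912)≈-9.983755
n=8: y≈-9.983755, sp=-1, e=sp−y≈8.983755; I≈5.344691, D=e−e_prev≈18.506899; u=1·8.983755+1/2·5.344691+3/2·18.506899≈39.416450; next y=7/10·(-9.983755)+1/2·39.416450≈12.719596

0 4 12.000 0.000
1 4 -10.000 6.000
2 4 18.400 -0.800
3 4 -17.720 8.640
4 4 28.476 -2.812
5 5 -27.541 12.270
6 -1 24.301 -5.182
7 -1 -31.900 8.523
8 -1 39.416 -9.984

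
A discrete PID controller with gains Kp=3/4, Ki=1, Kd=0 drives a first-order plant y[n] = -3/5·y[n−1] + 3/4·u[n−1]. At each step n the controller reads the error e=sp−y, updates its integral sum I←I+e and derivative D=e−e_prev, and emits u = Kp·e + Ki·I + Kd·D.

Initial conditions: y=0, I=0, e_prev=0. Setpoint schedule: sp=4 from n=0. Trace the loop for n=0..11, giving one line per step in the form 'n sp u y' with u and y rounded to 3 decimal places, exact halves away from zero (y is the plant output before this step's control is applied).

0 4 7.000 0.000
1 4 1.813 5.250
2 4 12.884 -1.791
3 4 -3.249 10.737
4 4 24.342 -8.879
5 4 -19.589 23.584
6 4 52.573 -28.843
7 4 -64.346 56.735
8 4 126.232 -82.300
9 4 -183.588 144.054
10 4 320.668 -224.123
11 4 -499.631 374.975

(exact arithmetic carried between steps; '≈' marks a value shown rounded to 6 d.p. or computed from one; I and e_prev carry over from the previous line; the table rounds u and y to 3 d.p., halves away from zero)
n=0: y=0, sp=4, e=sp−y=4; I=4, D=e−e_prev=4; u=3/4·4+1·4+0·4=7; next y=-3/5·0+3/4·7=5.25
n=1: y=5.25, sp=4, e=sp−y=-1.25; I=2.75, D=e−e_prev=-5.25; u=3/4·(-1.25)+1·2.75+0·(-5.25)=1.8125; next y=-3/5·5.25+3/4·1.8125=-1.790625
n=2: y=-1.790625, sp=4, e=sp−y=5.790625; I=8.540625, D=e−e_prev=7.040625; u=3/4·5.790625+1·8.540625+0·7.040625≈12.883594; next y=-3/5·(-1.790625)+3/4·12.883594≈10.737070
n=3: y≈10.737070, sp=4, e=sp−y≈-6.737070; I≈1.803555, D=e−e_prev≈-12.527695; u=3/4·(-6.737070)+1·1.803555+0·(-12.527695)≈-3.249248; next y=-3/5·10.737070+3/4·(-3.249248)≈-8.879178
n=4: y≈-8.879178, sp=4, e=sp−y≈12.879178; I≈14.682733, D=e−e_prev≈19.616249; u=3/4·12.879178+1·14.682733+0·19.616249≈24.342117; next y=-3/5·(-8.879178)+3/4·24.342117≈23.584094
n=5: y≈23.584094, sp=4, e=sp−y≈-19.584094; I≈-4.901361, D=e−e_prev≈-32.463273; u=3/4·(-19.584094)+1·(-4.901361)+0·(-32.463273)≈-19.589432; next y=-3/5·23.584094+3/4·(-19.589432)≈-28.842531
n=6: y≈-28.842531, sp=4, e=sp−y≈32.842531; I≈27.941169, D=e−e_prev≈52.426625; u=3/4·32.842531+1·27.941169+0·52.426625≈52.573067; next y=-3/5·(-28.842531)+3/4·52.573067≈56.735319
n=7: y≈56.735319, sp=4, e=sp−y≈-52.735319; I≈-24.794150, D=e−e_prev≈-85.577850; u=3/4·(-52.735319)+1·(-24.794150)+0·(-85.577850)≈-64.345639; next y=-3/5·56.735319+3/4·(-64.345639)≈-82.300421
n=8: y≈-82.300421, sp=4, e=sp−y≈86.300421; I≈61.506271, D=e−e_prev≈139.035740; u=3/4·86.300421+1·61.506271+0·139.035740≈126.231586; next y=-3/5·(-82.300421)+3/4·126.231586≈144.053942
n=9: y≈144.053942, sp=4, e=sp−y≈-140.053942; I≈-78.547671, D=e−e_prev≈-226.354363; u=3/4·(-140.053942)+1·(-78.547671)+0·(-226.354363)≈-183.588128; next y=-3/5·144.053942+3/4·(-183.588128)≈-224.123461
n=10: y≈-224.123461, sp=4, e=sp−y≈228.123461; I≈149.575790, D=e−e_prev≈368.177404; u=3/4·228.123461+1·149.575790+0·368.177404≈320.668386; next y=-3/5·(-224.123461)+3/4·320.668386≈374.975366
n=11: y≈374.975366, sp=4, e=sp−y≈-370.975366; I≈-221.399576, D=e−e_prev≈-599.098828; u=3/4·(-370.975366)+1·(-221.399576)+0·(-599.098828)≈-499.631101; next y=-3/5·374.975366+3/4·(-499.631101)≈-599.708546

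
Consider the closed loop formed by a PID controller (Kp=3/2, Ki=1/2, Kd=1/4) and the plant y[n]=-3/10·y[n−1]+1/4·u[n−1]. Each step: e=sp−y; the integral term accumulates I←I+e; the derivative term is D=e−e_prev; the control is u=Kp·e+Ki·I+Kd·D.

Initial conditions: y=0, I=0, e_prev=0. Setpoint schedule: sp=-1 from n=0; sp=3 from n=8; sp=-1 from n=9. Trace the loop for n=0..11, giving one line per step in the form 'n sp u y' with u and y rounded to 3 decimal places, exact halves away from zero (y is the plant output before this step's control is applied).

0 -1 -2.250 0.000
1 -1 -1.234 -0.563
2 -1 -2.545 -0.140
3 -1 -1.847 -0.594
4 -1 -2.863 -0.283
5 -1 -2.362 -0.631
6 -1 -3.149 -0.401
7 -1 -2.794 -0.667
8 3 5.594 -0.498
9 -1 -7.219 1.548
10 -1 1.607 -2.269
11 -1 -6.254 1.083

(exact arithmetic carried between steps; '≈' marks a value shown rounded to 6 d.p. or computed from one; I and e_prev carry over from the previous line; the table rounds u and y to 3 d.p., halves away from zero)
n=0: y=0, sp=-1, e=sp−y=-1; I=-1, D=e−e_prev=-1; u=3/2·(-1)+1/2·(-1)+1/4·(-1)=-2.25; next y=-3/10·0+1/4·(-2.25)=-0.5625
n=1: y=-0.5625, sp=-1, e=sp−y=-0.4375; I=-1.4375, D=e−e_prev=0.5625; u=3/2·(-0.4375)+1/2·(-1.4375)+1/4·0.5625=-1.234375; next y=-3/10·(-0.5625)+1/4·(-1.234375)≈-0.139844
n=2: y≈-0.139844, sp=-1, e=sp−y≈-0.860156; I≈-2.297656, D=e−e_prev≈-0.422656; u=3/2·(-0.860156)+1/2·(-2.297656)+1/4·(-0.422656)≈-2.544727; next y=-3/10·(-0.139844)+1/4·(-2.544727)≈-0.594229
n=3: y≈-0.594229, sp=-1, e=sp−y≈-0.405771; I≈-2.703428, D=e−e_prev≈0.454385; u=3/2·(-0.405771)+1/2·(-2.703428)+1/4·0.454385≈-1.846775; next y=-3/10·(-0.594229)+1/4·(-1.846775)≈-0.283425
n=4: y≈-0.283425, sp=-1, e=sp−y≈-0.716575; I≈-3.420003, D=e−e_prev≈-0.310803; u=3/2·(-0.716575)+1/2·(-3.420003)+1/4·(-0.310803)≈-2.862564; next y=-3/10·(-0.283425)+1/4·(-2.862564)≈-0.630614
n=5: y≈-0.630614, sp=-1, e=sp−y≈-0.369386; I≈-3.789389, D=e−e_prev≈0.347188; u=3/2·(-0.369386)+1/2·(-3.789389)+1/4·0.347188≈-2.361977; next y=-3/10·(-0.630614)+1/4·(-2.361977)≈-0.401310
n=6: y≈-0.401310, sp=-1, e=sp−y≈-0.598690; I≈-4.388079, D=e−e_prev≈-0.229303; u=3/2·(-0.598690)+1/2·(-4.388079)+1/4·(-0.229303)≈-3.149400; next y=-3/10·(-0.401310)+1/4·(-3.149400)≈-0.666957
n=7: y≈-0.666957, sp=-1, e=sp−y≈-0.333043; I≈-4.721122, D=e−e_prev≈0.265647; u=3/2·(-0.333043)+1/2·(-4.721122)+1/4·0.265647≈-2.793714; next y=-3/10·(-0.666957)+1/4·(-2.793714)≈-0.498341
n=8: y≈-0.498341, sp=3, e=sp−y≈3.498341; I≈-1.222780, D=e−e_prev≈3.831384; u=3/2·3.498341+1/2·(-1.222780)+1/4·3.831384≈5.593968; next y=-3/10·(-0.498341)+1/4·5.593968≈1.547994
n=9: y≈1.547994, sp=-1, e=sp−y≈-2.547994; I≈-3.770775, D=e−e_prev≈-6.046336; u=3/2·(-2.547994)+1/2·(-3.770775)+1/4·(-6.046336)≈-7.218963; next y=-3/10·1.547994+1/4·(-7.218963)≈-2.269139
n=10: y≈-2.269139, sp=-1, e=sp−y≈1.269139; I≈-2.501636, D=e−e_prev≈3.817133; u=3/2·1.269139+1/2·(-2.501636)+1/4·3.817133≈1.607174; next y=-3/10·(-2.269139)+1/4·1.607174≈1.082535
n=11: y≈1.082535, sp=-1, e=sp−y≈-2.082535; I≈-4.584171, D=e−e_prev≈-3.351674; u=3/2·(-2.082535)+1/2·(-4.584171)+1/4·(-3.351674)≈-6.253807; next y=-3/10·1.082535+1/4·(-6.253807)≈-1.888212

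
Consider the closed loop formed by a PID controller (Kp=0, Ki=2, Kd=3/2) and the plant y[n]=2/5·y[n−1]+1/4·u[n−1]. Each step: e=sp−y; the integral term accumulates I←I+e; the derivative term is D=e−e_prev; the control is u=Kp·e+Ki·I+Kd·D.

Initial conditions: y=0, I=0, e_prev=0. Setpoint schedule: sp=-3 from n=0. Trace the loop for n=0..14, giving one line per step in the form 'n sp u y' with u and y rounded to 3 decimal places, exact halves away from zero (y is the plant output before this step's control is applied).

(exact arithmetic carried between steps; '≈' marks a value shown rounded to 6 d.p. or computed from one; I and e_prev carry over from the previous line; the table rounds u and y to 3 d.p., halves away from zero)
n=0: y=0, sp=-3, e=sp−y=-3; I=-3, D=e−e_prev=-3; u=0·(-3)+2·(-3)+3/2·(-3)=-10.5; next y=2/5·0+1/4·(-10.5)=-2.625
n=1: y=-2.625, sp=-3, e=sp−y=-0.375; I=-3.375, D=e−e_prev=2.625; u=0·(-0.375)+2·(-3.375)+3/2·2.625=-2.8125; next y=2/5·(-2.625)+1/4·(-2.8125)=-1.753125
n=2: y=-1.753125, sp=-3, e=sp−y=-1.246875; I=-4.621875, D=e−e_prev=-0.871875; u=0·(-1.246875)+2·(-4.621875)+3/2·(-0.871875)≈-10.551563; next y=2/5·(-1.753125)+1/4·(-10.551563)≈-3.339141
n=3: y≈-3.339141, sp=-3, e=sp−y≈0.339141; I≈-4.282734, D=e−e_prev≈1.586016; u=0·0.339141+2·(-4.282734)+3/2·1.586016≈-6.186445; next y=2/5·(-3.339141)+1/4·(-6.186445)≈-2.882268
n=4: y≈-2.882268, sp=-3, e=sp−y≈-0.117732; I≈-4.400467, D=e−e_prev≈-0.456873; u=0·(-0.117732)+2·(-4.400467)+3/2·(-0.456873)≈-9.486243; next y=2/5·(-2.882268)+1/4·(-9.486243)≈-3.524468
n=5: y≈-3.524468, sp=-3, e=sp−y≈0.524468; I≈-3.875999, D=e−e_prev≈0.642200; u=0·0.524468+2·(-3.875999)+3/2·0.642200≈-6.788698; next y=2/5·(-3.524468)+1/4·(-6.788698)≈-3.106962
n=6: y≈-3.106962, sp=-3, e=sp−y≈0.106962; I≈-3.769037, D=e−e_prev≈-0.417506; u=0·0.106962+2·(-3.769037)+3/2·(-0.417506)≈-8.164334; next y=2/5·(-3.106962)+1/4·(-8.164334)≈-3.283868
n=7: y≈-3.283868, sp=-3, e=sp−y≈0.283868; I≈-3.485169, D=e−e_prev≈0.176907; u=0·0.283868+2·(-3.485169)+3/2·0.176907≈-6.704978; next y=2/5·(-3.283868)+1/4·(-6.704978)≈-2.989792
n=8: y≈-2.989792, sp=-3, e=sp−y≈-0.010208; I≈-3.495377, D=e−e_prev≈-0.294076; u=0·(-0.010208)+2·(-3.495377)+3/2·(-0.294076)≈-7.431869; next y=2/5·(-2.989792)+1/4·(-7.431869)≈-3.053884
n=9: y≈-3.053884, sp=-3, e=sp−y≈0.053884; I≈-3.441493, D=e−e_prev≈0.064092; u=0·0.053884+2·(-3.441493)+3/2·0.064092≈-6.786848; next y=2/5·(-3.053884)+1/4·(-6.786848)≈-2.918266
n=10: y≈-2.918266, sp=-3, e=sp−y≈-0.081734; I≈-3.523228, D=e−e_prev≈-0.135618; u=0·(-0.081734)+2·(-3.523228)+3/2·(-0.135618)≈-7.249883; next y=2/5·(-2.918266)+1/4·(-7.249883)≈-2.979777
n=11: y≈-2.979777, sp=-3, e=sp−y≈-0.020223; I≈-3.543451, D=e−e_prev≈0.061511; u=0·(-0.020223)+2·(-3.543451)+3/2·0.061511≈-6.994634; next y=2/5·(-2.979777)+1/4·(-6.994634)≈-2.940569
n=12: y≈-2.940569, sp=-3, e=sp−y≈-0.059431; I≈-3.602881, D=e−e_prev≈-0.039208; u=0·(-0.059431)+2·(-3.602881)+3/2·(-0.039208)≈-7.264574; next y=2/5·(-2.940569)+1/4·(-7.264574)≈-2.992371
n=13: y≈-2.992371, sp=-3, e=sp−y≈-0.007629; I≈-3.610510, D=e−e_prev≈0.051802; u=0·(-0.007629)+2·(-3.610510)+3/2·0.051802≈-7.143317; next y=2/5·(-2.992371)+1/4·(-7.143317)≈-2.982778
n=14: y≈-2.982778, sp=-3, e=sp−y≈-0.017222; I≈-3.627732, D=e−e_prev≈-0.009593; u=0·(-0.017222)+2·(-3.627732)+3/2·(-0.009593)≈-7.269855; next y=2/5·(-2.982778)+1/4·(-7.269855)≈-3.010575

0 -3 -10.500 0.000
1 -3 -2.813 -2.625
2 -3 -10.552 -1.753
3 -3 -6.186 -3.339
4 -3 -9.486 -2.882
5 -3 -6.789 -3.524
6 -3 -8.164 -3.107
7 -3 -6.705 -3.284
8 -3 -7.432 -2.990
9 -3 -6.787 -3.054
10 -3 -7.250 -2.918
11 -3 -6.995 -2.980
12 -3 -7.265 -2.941
13 -3 -7.143 -2.992
14 -3 -7.270 -2.983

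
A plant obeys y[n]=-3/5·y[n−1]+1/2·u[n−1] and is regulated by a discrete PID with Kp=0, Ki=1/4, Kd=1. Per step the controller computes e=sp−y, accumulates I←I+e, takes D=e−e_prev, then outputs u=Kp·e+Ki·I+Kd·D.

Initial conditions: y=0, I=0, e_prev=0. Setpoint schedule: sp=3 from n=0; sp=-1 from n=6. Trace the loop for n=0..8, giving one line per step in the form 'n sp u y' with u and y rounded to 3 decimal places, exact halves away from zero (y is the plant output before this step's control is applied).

(exact arithmetic carried between steps; '≈' marks a value shown rounded to 6 d.p. or computed from one; I and e_prev carry over from the previous line; the table rounds u and y to 3 d.p., halves away from zero)
n=0: y=0, sp=3, e=sp−y=3; I=3, D=e−e_prev=3; u=0·3+1/4·3+1·3=3.75; next y=-3/5·0+1/2·3.75=1.875
n=1: y=1.875, sp=3, e=sp−y=1.125; I=4.125, D=e−e_prev=-1.875; u=0·1.125+1/4·4.125+1·(-1.875)=-0.84375; next y=-3/5·1.875+1/2·(-0.84375)=-1.546875
n=2: y=-1.546875, sp=3, e=sp−y=4.546875; I=8.671875, D=e−e_prev=3.421875; u=0·4.546875+1/4·8.671875+1·3.421875≈5.589844; next y=-3/5·(-1.546875)+1/2·5.589844≈3.723047
n=3: y≈3.723047, sp=3, e=sp−y≈-0.723047; I≈7.948828, D=e−e_prev≈-5.269922; u=0·(-0.723047)+1/4·7.948828+1·(-5.269922)≈-3.282715; next y=-3/5·3.723047+1/2·(-3.282715)≈-3.875186
n=4: y≈-3.875186, sp=3, e=sp−y≈6.875186; I≈14.824014, D=e−e_prev≈7.598232; u=0·6.875186+1/4·14.824014+1·7.598232≈11.304236; next y=-3/5·(-3.875186)+1/2·11.304236≈7.977229
n=5: y≈7.977229, sp=3, e=sp−y≈-4.977229; I≈9.846784, D=e−e_prev≈-11.852415; u=0·(-4.977229)+1/4·9.846784+1·(-11.852415)≈-9.390719; next y=-3/5·7.977229+1/2·(-9.390719)≈-9.481697
n=6: y≈-9.481697, sp=-1, e=sp−y≈8.481697; I≈18.328481, D=e−e_prev≈13.458926; u=0·8.481697+1/4·18.328481+1·13.458926≈18.041046; next y=-3/5·(-9.481697)+1/2·18.041046≈14.709541
n=7: y≈14.709541, sp=-1, e=sp−y≈-15.709541; I≈2.618940, D=e−e_prev≈-24.191238; u=0·(-15.709541)+1/4·2.618940+1·(-24.191238)≈-23.536503; next y=-3/5·14.709541+1/2·(-23.536503)≈-20.593976
n=8: y≈-20.593976, sp=-1, e=sp−y≈19.593976; I≈22.212916, D=e−e_prev≈35.303518; u=0·19.593976+1/4·22.212916+1·35.303518≈40.856747; next y=-3/5·(-20.593976)+1/2·40.856747≈32.784759

0 3 3.750 0.000
1 3 -0.844 1.875
2 3 5.590 -1.547
3 3 -3.283 3.723
4 3 11.304 -3.875
5 3 -9.391 7.977
6 -1 18.041 -9.482
7 -1 -23.537 14.710
8 -1 40.857 -20.594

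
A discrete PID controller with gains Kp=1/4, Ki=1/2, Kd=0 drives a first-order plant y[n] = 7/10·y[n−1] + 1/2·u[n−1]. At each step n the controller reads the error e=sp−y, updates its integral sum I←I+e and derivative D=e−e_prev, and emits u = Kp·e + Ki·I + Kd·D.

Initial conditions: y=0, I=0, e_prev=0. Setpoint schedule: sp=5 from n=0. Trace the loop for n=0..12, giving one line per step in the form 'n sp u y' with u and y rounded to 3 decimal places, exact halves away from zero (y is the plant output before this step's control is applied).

(exact arithmetic carried between steps; '≈' marks a value shown rounded to 6 d.p. or computed from one; I and e_prev carry over from the previous line; the table rounds u and y to 3 d.p., halves away from zero)
n=0: y=0, sp=5, e=sp−y=5; I=5, D=e−e_prev=5; u=1/4·5+1/2·5+0·5=3.75; next y=7/10·0+1/2·3.75=1.875
n=1: y=1.875, sp=5, e=sp−y=3.125; I=8.125, D=e−e_prev=-1.875; u=1/4·3.125+1/2·8.125+0·(-1.875)=4.84375; next y=7/10·1.875+1/2·4.84375=3.734375
n=2: y=3.734375, sp=5, e=sp−y=1.265625; I=9.390625, D=e−e_prev=-1.859375; u=1/4·1.265625+1/2·9.390625+0·(-1.859375)≈5.011719; next y=7/10·3.734375+1/2·5.011719≈5.119922
n=3: y≈5.119922, sp=5, e=sp−y≈-0.119922; I≈9.270703, D=e−e_prev≈-1.385547; u=1/4·(-0.119922)+1/2·9.270703+0·(-1.385547)≈4.605371; next y=7/10·5.119922+1/2·4.605371≈5.886631
n=4: y≈5.886631, sp=5, e=sp−y≈-0.886631; I≈8.384072, D=e−e_prev≈-0.766709; u=1/4·(-0.886631)+1/2·8.384072+0·(-0.766709)≈3.970378; next y=7/10·5.886631+1/2·3.970378≈6.105831
n=5: y≈6.105831, sp=5, e=sp−y≈-1.105831; I≈7.278241, D=e−e_prev≈-0.219200; u=1/4·(-1.105831)+1/2·7.278241+0·(-0.219200)≈3.362663; next y=7/10·6.105831+1/2·3.362663≈5.955413
n=6: y≈5.955413, sp=5, e=sp−y≈-0.955413; I≈6.322828, D=e−e_prev≈0.150418; u=1/4·(-0.955413)+1/2·6.322828+0·0.150418≈2.922561; next y=7/10·5.955413+1/2·2.922561≈5.630070
n=7: y≈5.630070, sp=5, e=sp−y≈-0.630070; I≈5.692759, D=e−e_prev≈0.325343; u=1/4·(-0.630070)+1/2·5.692759+0·0.325343≈2.688862; next y=7/10·5.630070+1/2·2.688862≈5.285480
n=8: y≈5.285480, sp=5, e=sp−y≈-0.285480; I≈5.407279, D=e−e_prev≈0.344590; u=1/4·(-0.285480)+1/2·5.407279+0·0.344590≈2.632270; next y=7/10·5.285480+1/2·2.632270≈5.015971
n=9: y≈5.015971, sp=5, e=sp−y≈-0.015971; I≈5.391308, D=e−e_prev≈0.269509; u=1/4·(-0.015971)+1/2·5.391308+0·0.269509≈2.691662; next y=7/10·5.015971+1/2·2.691662≈4.857010
n=10: y≈4.857010, sp=5, e=sp−y≈0.142990; I≈5.534298, D=e−e_prev≈0.158960; u=1/4·0.142990+1/2·5.534298+0·0.158960≈2.802897; next y=7/10·4.857010+1/2·2.802897≈4.801355
n=11: y≈4.801355, sp=5, e=sp−y≈0.198645; I≈5.732943, D=e−e_prev≈0.055655; u=1/4·0.198645+1/2·5.732943+0·0.055655≈2.916133; next y=7/10·4.801355+1/2·2.916133≈4.819015
n=12: y≈4.819015, sp=5, e=sp−y≈0.180985; I≈5.913928, D=e−e_prev≈-0.017660; u=1/4·0.180985+1/2·5.913928+0·(-0.017660)≈3.002210; next y=7/10·4.819015+1/2·3.002210≈4.874416

0 5 3.750 0.000
1 5 4.844 1.875
2 5 5.012 3.734
3 5 4.605 5.120
4 5 3.970 5.887
5 5 3.363 6.106
6 5 2.923 5.955
7 5 2.689 5.630
8 5 2.632 5.285
9 5 2.692 5.016
10 5 2.803 4.857
11 5 2.916 4.801
12 5 3.002 4.819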